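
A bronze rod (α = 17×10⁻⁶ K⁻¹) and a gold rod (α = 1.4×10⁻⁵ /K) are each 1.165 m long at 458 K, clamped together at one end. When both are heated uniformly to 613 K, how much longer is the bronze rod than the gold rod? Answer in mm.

0.542 mm

ΔT = 155 K
bronze: ΔL = 17×10⁻⁶ × 1.165 m × 155 = 3.0698×10⁻³ m = 3.0698 mm
gold: ΔL = 1.4×10⁻⁵ × 1.165 m × 155 = 2.5280×10⁻³ m = 2.5280 mm
difference = 3.0698 − 2.5280 = 0.5418 mm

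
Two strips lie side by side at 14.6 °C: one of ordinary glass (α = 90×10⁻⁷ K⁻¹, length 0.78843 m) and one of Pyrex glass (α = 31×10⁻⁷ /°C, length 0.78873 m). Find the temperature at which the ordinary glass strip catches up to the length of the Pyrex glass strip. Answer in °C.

T = 79.10 °C

L₁(1 + α₁ΔT) = L₂(1 + α₂ΔT) ⇒ ΔT = (L₂ − L₁)/(α₁L₁ − α₂L₂)
L₂ − L₁ = 0.78873 − 0.78843 = 3.00×10⁻⁴ m
α₁L₁ − α₂L₂ = 90×10⁻⁷×0.78843 − 31×10⁻⁷×0.78873 = 4.650807×10⁻⁶ m/K
ΔT = 3.00×10⁻⁴ / 4.650807×10⁻⁶ = 64.5049 K
T = 14.6 + 64.5049 = 79.1049 °C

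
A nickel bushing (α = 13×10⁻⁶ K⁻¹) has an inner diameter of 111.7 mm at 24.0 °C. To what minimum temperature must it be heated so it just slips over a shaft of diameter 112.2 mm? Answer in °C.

Required Δd = 112.2 − 111.7 = 0.5 mm
Δd = αd₀ΔT ⇒ ΔT = Δd/(αd₀) = 0.5 / (13×10⁻⁶ × 111.7) = 344.33 K
T_min = 24.0 + 344.33 = 368.33 °C

T = 368 °C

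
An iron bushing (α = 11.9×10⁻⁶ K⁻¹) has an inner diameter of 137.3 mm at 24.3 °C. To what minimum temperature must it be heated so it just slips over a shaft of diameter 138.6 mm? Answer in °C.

T = 820 °C

Required Δd = 138.6 − 137.3 = 1.3 mm
Δd = αd₀ΔT ⇒ ΔT = Δd/(αd₀) = 1.3 / (11.9×10⁻⁶ × 137.3) = 795.66 K
T_min = 24.3 + 795.66 = 819.96 °C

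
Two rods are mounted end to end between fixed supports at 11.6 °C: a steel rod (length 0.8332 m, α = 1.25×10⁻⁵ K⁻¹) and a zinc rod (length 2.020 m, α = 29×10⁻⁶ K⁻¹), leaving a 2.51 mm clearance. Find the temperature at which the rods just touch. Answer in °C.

α₁L₁ = 1.0415×10⁻⁵ m/K, α₂L₂ = 5.858×10⁻⁵ m/K → total 6.8995×10⁻⁵ m/K
ΔT = g/(α₁L₁+α₂L₂) = 2.51×10⁻³ / 6.8995×10⁻⁵ = 36.379 K
T = 11.6 + 36.379 = 47.979 °C

T = 48.0 °C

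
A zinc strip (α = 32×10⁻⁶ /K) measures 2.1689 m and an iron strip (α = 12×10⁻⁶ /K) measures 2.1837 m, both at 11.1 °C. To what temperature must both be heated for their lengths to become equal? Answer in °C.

T = 353.7 °C

Equal length when α₁L₁ΔT − α₂L₂ΔT = L₂ − L₁ = 1.48×10⁻² m
α₁L₁ = 6.94048×10⁻⁵, α₂L₂ = 2.62044×10⁻⁵ → Δ(αL) = 4.32004×10⁻⁵ m/K
ΔT = 1.48×10⁻² / 4.32004×10⁻⁵ = 342.589 K, so T = 11.1 + 342.589 = 353.689 °C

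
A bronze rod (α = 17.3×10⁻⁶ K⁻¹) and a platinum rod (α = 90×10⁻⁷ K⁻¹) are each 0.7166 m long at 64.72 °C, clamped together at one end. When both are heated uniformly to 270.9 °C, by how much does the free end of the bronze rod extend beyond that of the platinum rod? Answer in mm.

1.23 mm

ΔT = 206.18 K
bronze: ΔL = 17.3×10⁻⁶ × 0.7166 m × 206.18 = 2.5561×10⁻³ m = 2.5561 mm
platinum: ΔL = 90×10⁻⁷ × 0.7166 m × 206.18 = 1.3297×10⁻³ m = 1.3297 mm
difference = 2.5561 − 1.3297 = 1.2264 mm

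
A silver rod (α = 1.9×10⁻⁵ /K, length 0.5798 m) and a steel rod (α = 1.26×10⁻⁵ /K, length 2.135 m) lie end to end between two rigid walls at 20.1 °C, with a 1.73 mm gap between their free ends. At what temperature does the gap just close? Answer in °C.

Gap closes when ΔL₁ + ΔL₂ = 1.73 mm = 1.73×10⁻³ m
(α₁L₁ + α₂L₂)ΔT = g
α₁L₁ + α₂L₂ = 1.9×10⁻⁵×0.5798 + 1.26×10⁻⁵×2.135 = 3.79172×10⁻⁵ m/K
ΔT = 1.73×10⁻³ / 3.79172×10⁻⁵ = 45.626 K
T = 20.1 + 45.626 = 65.726 °C

T = 65.7 °C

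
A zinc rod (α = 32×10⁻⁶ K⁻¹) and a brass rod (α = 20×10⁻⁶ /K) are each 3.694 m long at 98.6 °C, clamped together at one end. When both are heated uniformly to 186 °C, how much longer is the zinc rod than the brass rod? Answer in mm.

ΔT = 87.4 K
zinc: ΔL = 32×10⁻⁶ × 3.694 m × 87.4 = 1.0331×10⁻² m = 10.331 mm
brass: ΔL = 20×10⁻⁶ × 3.694 m × 87.4 = 6.4571×10⁻³ m = 6.4571 mm
difference = 10.331 − 6.4571 = 3.8739 mm

3.87 mm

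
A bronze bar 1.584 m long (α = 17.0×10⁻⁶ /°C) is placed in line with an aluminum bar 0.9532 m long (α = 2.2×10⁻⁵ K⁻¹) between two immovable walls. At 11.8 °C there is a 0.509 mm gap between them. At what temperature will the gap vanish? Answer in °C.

T = 22.4 °C

Gap closes when ΔL₁ + ΔL₂ = 0.509 mm = 5.09×10⁻⁴ m
(α₁L₁ + α₂L₂)ΔT = g
α₁L₁ + α₂L₂ = 17.0×10⁻⁶×1.584 + 2.2×10⁻⁵×0.9532 = 4.78984×10⁻⁵ m/K
ΔT = 5.09×10⁻⁴ / 4.78984×10⁻⁵ = 10.627 K
T = 11.8 + 10.627 = 22.427 °C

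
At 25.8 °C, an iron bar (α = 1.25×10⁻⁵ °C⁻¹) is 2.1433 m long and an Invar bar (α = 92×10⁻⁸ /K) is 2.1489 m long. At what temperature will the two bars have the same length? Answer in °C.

Equal length when α₁L₁ΔT − α₂L₂ΔT = L₂ − L₁ = 5.60×10⁻³ m
α₁L₁ = 2.679125×10⁻⁵, α₂L₂ = 1.976988×10⁻⁶ → Δ(αL) = 2.4814262×10⁻⁵ m/K
ΔT = 5.60×10⁻³ / 2.4814262×10⁻⁵ = 225.677 K, so T = 25.8 + 225.677 = 251.477 °C

T = 251.5 °C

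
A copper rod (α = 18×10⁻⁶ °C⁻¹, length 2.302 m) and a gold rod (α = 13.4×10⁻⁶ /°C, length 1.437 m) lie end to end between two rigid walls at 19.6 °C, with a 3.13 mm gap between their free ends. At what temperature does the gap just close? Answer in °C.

T = 71.2 °C

Gap closes when ΔL₁ + ΔL₂ = 3.13 mm = 3.13×10⁻³ m
(α₁L₁ + α₂L₂)ΔT = g
α₁L₁ + α₂L₂ = 18×10⁻⁶×2.302 + 13.4×10⁻⁶×1.437 = 6.06918×10⁻⁵ m/K
ΔT = 3.13×10⁻³ / 6.06918×10⁻⁵ = 51.572 K
T = 19.6 + 51.572 = 71.172 °C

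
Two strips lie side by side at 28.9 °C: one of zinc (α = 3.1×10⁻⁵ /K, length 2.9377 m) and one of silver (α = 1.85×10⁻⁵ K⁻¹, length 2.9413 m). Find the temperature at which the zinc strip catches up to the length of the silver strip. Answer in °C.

Equal length when α₁L₁ΔT − α₂L₂ΔT = L₂ − L₁ = 3.60×10⁻³ m
α₁L₁ = 9.10687×10⁻⁵, α₂L₂ = 5.441405×10⁻⁵ → Δ(αL) = 3.665465×10⁻⁵ m/K
ΔT = 3.60×10⁻³ / 3.665465×10⁻⁵ = 98.214 K, so T = 28.9 + 98.214 = 127.114 °C

T = 127.1 °C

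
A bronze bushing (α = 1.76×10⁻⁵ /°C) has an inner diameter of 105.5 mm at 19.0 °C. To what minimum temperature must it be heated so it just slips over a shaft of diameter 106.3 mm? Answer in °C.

Required Δd = 106.3 − 105.5 = 0.8 mm
Δd = αd₀ΔT ⇒ ΔT = Δd/(αd₀) = 0.8 / (1.76×10⁻⁵ × 105.5) = 430.85 K
T_min = 19.0 + 430.85 = 449.85 °C

T = 450 °C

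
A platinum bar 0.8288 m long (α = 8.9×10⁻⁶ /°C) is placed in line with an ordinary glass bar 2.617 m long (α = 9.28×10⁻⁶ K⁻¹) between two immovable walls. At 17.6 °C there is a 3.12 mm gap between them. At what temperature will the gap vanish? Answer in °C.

α₁L₁ = 7.37632×10⁻⁶ m/K, α₂L₂ = 2.428576×10⁻⁵ m/K → total 3.166208×10⁻⁵ m/K
ΔT = g/(α₁L₁+α₂L₂) = 3.12×10⁻³ / 3.166208×10⁻⁵ = 98.54 K
T = 17.6 + 98.54 = 116.14 °C

T = 116 °C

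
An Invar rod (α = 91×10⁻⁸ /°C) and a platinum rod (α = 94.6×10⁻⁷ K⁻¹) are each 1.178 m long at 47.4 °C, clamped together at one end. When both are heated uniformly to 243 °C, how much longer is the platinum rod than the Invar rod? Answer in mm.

1.97 mm

ΔT = 195.6 K
Invar: ΔL = 91×10⁻⁸ × 1.178 m × 195.6 = 2.0968×10⁻⁴ m = 0.20968 mm
platinum: ΔL = 94.6×10⁻⁷ × 1.178 m × 195.6 = 2.1797×10⁻³ m = 2.1797 mm
difference = 2.1797 − 0.20968 = 1.97002 mm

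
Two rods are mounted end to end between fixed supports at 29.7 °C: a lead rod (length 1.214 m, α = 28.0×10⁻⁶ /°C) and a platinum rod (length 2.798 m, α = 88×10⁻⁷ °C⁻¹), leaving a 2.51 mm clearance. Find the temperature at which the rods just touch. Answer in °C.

T = 72.5 °C

α₁L₁ = 3.3992×10⁻⁵ m/K, α₂L₂ = 2.46224×10⁻⁵ m/K → total 5.86144×10⁻⁵ m/K
ΔT = g/(α₁L₁+α₂L₂) = 2.51×10⁻³ / 5.86144×10⁻⁵ = 42.822 K
T = 29.7 + 42.822 = 72.522 °C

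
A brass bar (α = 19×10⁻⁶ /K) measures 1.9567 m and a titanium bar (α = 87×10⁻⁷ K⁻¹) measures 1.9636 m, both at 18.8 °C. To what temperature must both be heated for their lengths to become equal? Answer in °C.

T = 362.2 °C

Equal length when α₁L₁ΔT − α₂L₂ΔT = L₂ − L₁ = 6.90×10⁻³ m
α₁L₁ = 3.71773×10⁻⁵, α₂L₂ = 1.708332×10⁻⁵ → Δ(αL) = 2.009398×10⁻⁵ m/K
ΔT = 6.90×10⁻³ / 2.009398×10⁻⁵ = 343.386 K, so T = 18.8 + 343.386 = 362.186 °C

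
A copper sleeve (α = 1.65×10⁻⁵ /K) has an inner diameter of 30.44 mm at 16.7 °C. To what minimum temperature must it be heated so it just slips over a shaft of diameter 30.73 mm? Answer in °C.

T = 594 °C

Required Δd = 30.73 − 30.44 = 0.29 mm
Δd = αd₀ΔT ⇒ ΔT = Δd/(αd₀) = 0.29 / (1.65×10⁻⁵ × 30.44) = 577.39 K
T_min = 16.7 + 577.39 = 594.09 °C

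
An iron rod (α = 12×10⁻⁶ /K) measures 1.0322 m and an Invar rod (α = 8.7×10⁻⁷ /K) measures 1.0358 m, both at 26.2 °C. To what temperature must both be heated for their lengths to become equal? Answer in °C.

T = 339.6 °C

L₁(1 + α₁ΔT) = L₂(1 + α₂ΔT) ⇒ ΔT = (L₂ − L₁)/(α₁L₁ − α₂L₂)
L₂ − L₁ = 1.0358 − 1.0322 = 3.60×10⁻³ m
α₁L₁ − α₂L₂ = 12×10⁻⁶×1.0322 − 8.7×10⁻⁷×1.0358 = 1.1485254×10⁻⁵ m/K
ΔT = 3.60×10⁻³ / 1.1485254×10⁻⁵ = 313.445 K
T = 26.2 + 313.445 = 339.645 °C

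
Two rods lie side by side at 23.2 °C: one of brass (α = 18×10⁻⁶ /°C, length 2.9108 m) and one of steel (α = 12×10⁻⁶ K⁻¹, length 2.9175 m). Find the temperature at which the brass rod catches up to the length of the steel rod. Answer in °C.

Equal length when α₁L₁ΔT − α₂L₂ΔT = L₂ − L₁ = 6.70×10⁻³ m
α₁L₁ = 5.23944×10⁻⁵, α₂L₂ = 3.501×10⁻⁵ → Δ(αL) = 1.73844×10⁻⁵ m/K
ΔT = 6.70×10⁻³ / 1.73844×10⁻⁵ = 385.403 K, so T = 23.2 + 385.403 = 408.603 °C

T = 408.6 °C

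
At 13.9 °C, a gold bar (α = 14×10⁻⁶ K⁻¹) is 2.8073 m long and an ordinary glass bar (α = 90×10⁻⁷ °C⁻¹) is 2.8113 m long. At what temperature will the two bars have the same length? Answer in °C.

T = 299.6 °C

L₁(1 + α₁ΔT) = L₂(1 + α₂ΔT) ⇒ ΔT = (L₂ − L₁)/(α₁L₁ − α₂L₂)
L₂ − L₁ = 2.8113 − 2.8073 = 4.00×10⁻³ m
α₁L₁ − α₂L₂ = 14×10⁻⁶×2.8073 − 90×10⁻⁷×2.8113 = 1.40005×10⁻⁵ m/K
ΔT = 4.00×10⁻³ / 1.40005×10⁻⁵ = 285.704 K
T = 13.9 + 285.704 = 299.604 °C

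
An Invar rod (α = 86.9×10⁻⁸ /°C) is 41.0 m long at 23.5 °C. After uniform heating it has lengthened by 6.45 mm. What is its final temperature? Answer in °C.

ΔL = αL₀ΔT ⇒ ΔT = ΔL / (αL₀)
ΔT = 6.45×10⁻³ m / (86.9×10⁻⁸ × 41.0 m) = 181.03 K
T = 23.5 + 181.03 = 204.53 °C

T = 205 °C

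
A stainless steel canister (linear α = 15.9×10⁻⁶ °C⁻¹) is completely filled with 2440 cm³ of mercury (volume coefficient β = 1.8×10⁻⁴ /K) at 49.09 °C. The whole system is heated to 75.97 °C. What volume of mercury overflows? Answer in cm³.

8.68 cm³

The canister also expands: β_container ≈ 3α = 4.77×10⁻⁵ /K
Net overflow = V₀(β_liq − 3α_cont)ΔT
β − 3α = 1.80×10⁻⁴ − 4.77×10⁻⁵ = 1.323×10⁻⁴ /K; ΔT = 26.88 K
ΔV = 2440 × 1.323×10⁻⁴ × 26.88 = 8.68 cm³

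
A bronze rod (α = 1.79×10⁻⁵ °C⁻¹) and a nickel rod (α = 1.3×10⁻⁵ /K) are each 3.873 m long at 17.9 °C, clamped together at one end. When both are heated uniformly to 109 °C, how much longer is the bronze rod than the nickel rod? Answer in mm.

1.73 mm

ΔT = 91.1 K
bronze: ΔL = 1.79×10⁻⁵ × 3.873 m × 91.1 = 6.3157×10⁻³ m = 6.3157 mm
nickel: ΔL = 1.3×10⁻⁵ × 3.873 m × 91.1 = 4.5868×10⁻³ m = 4.5868 mm
difference = 6.3157 − 4.5868 = 1.7289 mm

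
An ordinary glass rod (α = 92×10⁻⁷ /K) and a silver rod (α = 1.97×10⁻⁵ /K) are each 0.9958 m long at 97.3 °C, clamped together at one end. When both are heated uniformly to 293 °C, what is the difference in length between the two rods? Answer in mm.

ΔT = 195.7 K
ordinary glass: ΔL = 92×10⁻⁷ × 0.9958 m × 195.7 = 1.7929×10⁻³ m = 1.7929 mm
silver: ΔL = 1.97×10⁻⁵ × 0.9958 m × 195.7 = 3.8391×10⁻³ m = 3.8391 mm
difference = 3.8391 − 1.7929 = 2.0462 mm

2.05 mm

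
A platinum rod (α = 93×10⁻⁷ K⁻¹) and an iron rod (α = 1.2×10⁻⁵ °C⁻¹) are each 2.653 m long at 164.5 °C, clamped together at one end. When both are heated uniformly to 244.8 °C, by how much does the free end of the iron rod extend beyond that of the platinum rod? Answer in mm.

ΔT = 80.3 K
platinum: ΔL = 93×10⁻⁷ × 2.653 m × 80.3 = 1.9812×10⁻³ m = 1.9812 mm
iron: ΔL = 1.2×10⁻⁵ × 2.653 m × 80.3 = 2.5564×10⁻³ m = 2.5564 mm
difference = 2.5564 − 1.9812 = 0.5752 mm

0.575 mm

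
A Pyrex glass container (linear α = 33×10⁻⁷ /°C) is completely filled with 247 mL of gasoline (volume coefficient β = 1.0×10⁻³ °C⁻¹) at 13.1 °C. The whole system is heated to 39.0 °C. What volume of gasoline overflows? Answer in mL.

The container also expands: β_container ≈ 3α = 9.9×10⁻⁶ /K
Net overflow = V₀(β_liq − 3α_cont)ΔT
β − 3α = 1.00×10⁻³ − 9.9×10⁻⁶ = 9.901×10⁻⁴ /K; ΔT = 25.9 K
ΔV = 247 × 9.901×10⁻⁴ × 25.9 = 6.33 mL

6.33 mL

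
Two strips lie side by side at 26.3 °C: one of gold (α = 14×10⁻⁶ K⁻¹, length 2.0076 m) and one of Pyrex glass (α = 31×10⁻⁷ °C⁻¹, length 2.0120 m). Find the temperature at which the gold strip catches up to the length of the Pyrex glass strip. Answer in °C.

T = 227.5 °C

L₁(1 + α₁ΔT) = L₂(1 + α₂ΔT) ⇒ ΔT = (L₂ − L₁)/(α₁L₁ − α₂L₂)
L₂ − L₁ = 2.0120 − 2.0076 = 4.40×10⁻³ m
α₁L₁ − α₂L₂ = 14×10⁻⁶×2.0076 − 31×10⁻⁷×2.0120 = 2.18692×10⁻⁵ m/K
ΔT = 4.40×10⁻³ / 2.18692×10⁻⁵ = 201.196 K
T = 26.3 + 201.196 = 227.496 °C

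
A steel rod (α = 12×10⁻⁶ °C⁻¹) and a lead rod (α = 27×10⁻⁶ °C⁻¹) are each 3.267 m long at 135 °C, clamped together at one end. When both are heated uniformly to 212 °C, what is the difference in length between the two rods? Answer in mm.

ΔT = 77 K
steel: ΔL = 12×10⁻⁶ × 3.267 m × 77 = 3.0187×10⁻³ m = 3.0187 mm
lead: ΔL = 27×10⁻⁶ × 3.267 m × 77 = 6.7921×10⁻³ m = 6.7921 mm
difference = 6.7921 − 3.0187 = 3.7734 mm

3.77 mm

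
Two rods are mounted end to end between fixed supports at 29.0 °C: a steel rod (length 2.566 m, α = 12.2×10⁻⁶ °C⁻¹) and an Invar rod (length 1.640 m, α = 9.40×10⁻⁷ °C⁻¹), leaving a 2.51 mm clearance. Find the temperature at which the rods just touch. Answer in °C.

Gap closes when ΔL₁ + ΔL₂ = 2.51 mm = 2.51×10⁻³ m
(α₁L₁ + α₂L₂)ΔT = g
α₁L₁ + α₂L₂ = 12.2×10⁻⁶×2.566 + 9.40×10⁻⁷×1.640 = 3.28468×10⁻⁵ m/K
ΔT = 2.51×10⁻³ / 3.28468×10⁻⁵ = 76.42 K
T = 29.0 + 76.42 = 105.42 °C

T = 105 °C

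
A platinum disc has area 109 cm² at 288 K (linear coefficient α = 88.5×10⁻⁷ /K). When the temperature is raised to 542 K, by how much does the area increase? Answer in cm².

Area coefficient ≈ 2α; |ΔT| = 254 K
ΔA = 2αA₀ΔT = 2(88.5×10⁻⁷)(109)(254) = 0.490 cm²

ΔA = 0.490 cm²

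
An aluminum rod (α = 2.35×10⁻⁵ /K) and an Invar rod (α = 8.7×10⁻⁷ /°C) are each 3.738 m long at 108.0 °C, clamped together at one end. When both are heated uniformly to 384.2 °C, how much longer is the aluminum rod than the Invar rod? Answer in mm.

ΔT = 276.2 K
aluminum: ΔL = 2.35×10⁻⁵ × 3.738 m × 276.2 = 2.4262×10⁻² m = 24.262 mm
Invar: ΔL = 8.7×10⁻⁷ × 3.738 m × 276.2 = 8.9822×10⁻⁴ m = 0.89822 mm
difference = 24.262 − 0.89822 = 23.36378 mm

23.4 mm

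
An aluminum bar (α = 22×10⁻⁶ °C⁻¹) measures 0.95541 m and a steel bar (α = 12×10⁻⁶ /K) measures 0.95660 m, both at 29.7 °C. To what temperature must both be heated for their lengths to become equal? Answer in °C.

L₁(1 + α₁ΔT) = L₂(1 + α₂ΔT) ⇒ ΔT = (L₂ − L₁)/(α₁L₁ − α₂L₂)
L₂ − L₁ = 0.95660 − 0.95541 = 1.19×10⁻³ m
α₁L₁ − α₂L₂ = 22×10⁻⁶×0.95541 − 12×10⁻⁶×0.95660 = 9.53982×10⁻⁶ m/K
ΔT = 1.19×10⁻³ / 9.53982×10⁻⁶ = 124.740 K
T = 29.7 + 124.740 = 154.440 °C

T = 154.4 °C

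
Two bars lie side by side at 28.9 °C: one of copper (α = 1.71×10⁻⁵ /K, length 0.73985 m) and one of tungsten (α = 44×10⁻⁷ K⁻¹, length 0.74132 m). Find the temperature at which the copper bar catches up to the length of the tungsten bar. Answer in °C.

T = 185.5 °C

L₁(1 + α₁ΔT) = L₂(1 + α₂ΔT) ⇒ ΔT = (L₂ − L₁)/(α₁L₁ − α₂L₂)
L₂ − L₁ = 0.74132 − 0.73985 = 1.47×10⁻³ m
α₁L₁ − α₂L₂ = 1.71×10⁻⁵×0.73985 − 44×10⁻⁷×0.74132 = 9.389627×10⁻⁶ m/K
ΔT = 1.47×10⁻³ / 9.389627×10⁻⁶ = 156.556 K
T = 28.9 + 156.556 = 185.456 °C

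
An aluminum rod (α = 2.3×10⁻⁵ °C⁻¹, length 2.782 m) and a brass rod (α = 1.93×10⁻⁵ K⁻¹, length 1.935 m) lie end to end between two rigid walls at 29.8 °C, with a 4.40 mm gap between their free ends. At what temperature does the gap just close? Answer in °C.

Gap closes when ΔL₁ + ΔL₂ = 4.40 mm = 4.40×10⁻³ m
(α₁L₁ + α₂L₂)ΔT = g
α₁L₁ + α₂L₂ = 2.3×10⁻⁵×2.782 + 1.93×10⁻⁵×1.935 = 1.013315×10⁻⁴ m/K
ΔT = 4.40×10⁻³ / 1.013315×10⁻⁴ = 43.422 K
T = 29.8 + 43.422 = 73.222 °C

T = 73.2 °C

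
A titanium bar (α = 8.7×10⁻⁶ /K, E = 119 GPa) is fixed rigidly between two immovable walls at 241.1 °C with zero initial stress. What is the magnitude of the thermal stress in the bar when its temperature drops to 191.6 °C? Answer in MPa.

Fully constrained: the free strain ε = αΔT is blocked, so σ = Eε = EαΔT.
|ΔT| = 49.5 K
σ = 119×10⁹ × 8.7×10⁻⁶ × 49.5 = 5.12×10⁷ Pa

σ = 51.2 MPa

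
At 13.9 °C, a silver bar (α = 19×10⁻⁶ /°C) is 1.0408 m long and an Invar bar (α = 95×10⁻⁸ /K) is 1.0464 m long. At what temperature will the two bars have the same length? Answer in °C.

T = 312.1 °C

Equal length when α₁L₁ΔT − α₂L₂ΔT = L₂ − L₁ = 5.60×10⁻³ m
α₁L₁ = 1.97752×10⁻⁵, α₂L₂ = 9.9408×10⁻⁷ → Δ(αL) = 1.878112×10⁻⁵ m/K
ΔT = 5.60×10⁻³ / 1.878112×10⁻⁵ = 298.172 K, so T = 13.9 + 298.172 = 312.072 °C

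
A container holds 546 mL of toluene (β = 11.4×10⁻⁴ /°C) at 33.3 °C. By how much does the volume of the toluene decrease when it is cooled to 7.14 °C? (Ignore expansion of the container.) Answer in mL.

ΔV = 16.3 mL

|ΔT| = |7.14 − 33.3| = 26.16 K
ΔV = βV₀ΔT = (11.4×10⁻⁴)(546)(26.16) = 16.3 mL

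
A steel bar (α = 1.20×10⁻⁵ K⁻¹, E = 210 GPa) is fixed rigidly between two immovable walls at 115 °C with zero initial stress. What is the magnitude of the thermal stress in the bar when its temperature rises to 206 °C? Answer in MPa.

Fully constrained: the free strain ε = αΔT is blocked, so σ = Eε = EαΔT.
|ΔT| = 91 K
σ = 210×10⁹ × 1.20×10⁻⁵ × 91 = 2.29×10⁸ Pa

σ = 229 MPa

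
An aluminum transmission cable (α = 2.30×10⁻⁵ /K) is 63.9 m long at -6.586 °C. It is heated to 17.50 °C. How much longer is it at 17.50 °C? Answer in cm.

|ΔT| = |17.50 − (-6.586)| = 24.086 K
ΔL = αL₀ΔT = (2.30×10⁻⁵)(63.9)(24.086) = 3.54×10⁻² m

ΔL = 3.54 cm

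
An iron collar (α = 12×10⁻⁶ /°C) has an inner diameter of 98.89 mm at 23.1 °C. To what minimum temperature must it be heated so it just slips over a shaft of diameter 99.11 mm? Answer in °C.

Required Δd = 99.11 − 98.89 = 0.22 mm
Δd = αd₀ΔT ⇒ ΔT = Δd/(αd₀) = 0.22 / (12×10⁻⁶ × 98.89) = 185.39 K
T_min = 23.1 + 185.39 = 208.49 °C

T = 208 °C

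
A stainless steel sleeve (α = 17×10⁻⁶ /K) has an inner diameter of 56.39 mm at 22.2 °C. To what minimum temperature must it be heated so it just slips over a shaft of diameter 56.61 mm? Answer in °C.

T = 252 °C

Required Δd = 56.61 − 56.39 = 0.22 mm
Δd = αd₀ΔT ⇒ ΔT = Δd/(αd₀) = 0.22 / (17×10⁻⁶ × 56.39) = 229.49 K
T_min = 22.2 + 229.49 = 251.69 °C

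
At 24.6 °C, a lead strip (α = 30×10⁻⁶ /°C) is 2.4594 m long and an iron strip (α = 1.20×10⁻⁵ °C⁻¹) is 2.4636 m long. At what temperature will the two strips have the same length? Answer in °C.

T = 119.6 °C

Equal length when α₁L₁ΔT − α₂L₂ΔT = L₂ − L₁ = 4.20×10⁻³ m
α₁L₁ = 7.3782×10⁻⁵, α₂L₂ = 2.95632×10⁻⁵ → Δ(αL) = 4.42188×10⁻⁵ m/K
ΔT = 4.20×10⁻³ / 4.42188×10⁻⁵ = 94.982 K, so T = 24.6 + 94.982 = 119.582 °C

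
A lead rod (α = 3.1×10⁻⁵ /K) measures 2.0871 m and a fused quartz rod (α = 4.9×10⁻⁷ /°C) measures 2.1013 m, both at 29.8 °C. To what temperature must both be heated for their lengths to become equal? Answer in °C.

L₁(1 + α₁ΔT) = L₂(1 + α₂ΔT) ⇒ ΔT = (L₂ − L₁)/(α₁L₁ − α₂L₂)
L₂ − L₁ = 2.1013 − 2.0871 = 1.42×10⁻² m
α₁L₁ − α₂L₂ = 3.1×10⁻⁵×2.0871 − 4.9×10⁻⁷×2.1013 = 6.3670463×10⁻⁵ m/K
ΔT = 1.42×10⁻² / 6.3670463×10⁻⁵ = 223.023 K
T = 29.8 + 223.023 = 252.823 °C

T = 252.8 °C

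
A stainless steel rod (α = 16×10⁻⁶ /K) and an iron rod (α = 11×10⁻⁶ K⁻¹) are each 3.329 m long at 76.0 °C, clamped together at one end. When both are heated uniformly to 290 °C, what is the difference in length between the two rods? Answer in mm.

3.56 mm

ΔT = 214.0 K
stainless steel: ΔL = 16×10⁻⁶ × 3.329 m × 214.0 = 1.1398×10⁻² m = 11.398 mm
iron: ΔL = 11×10⁻⁶ × 3.329 m × 214.0 = 7.8365×10⁻³ m = 7.8365 mm
difference = 11.398 − 7.8365 = 3.5615 mm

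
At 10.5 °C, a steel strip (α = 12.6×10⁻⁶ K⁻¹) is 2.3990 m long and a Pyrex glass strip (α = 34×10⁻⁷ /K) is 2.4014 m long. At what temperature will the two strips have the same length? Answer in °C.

T = 119.3 °C

L₁(1 + α₁ΔT) = L₂(1 + α₂ΔT) ⇒ ΔT = (L₂ − L₁)/(α₁L₁ − α₂L₂)
L₂ − L₁ = 2.4014 − 2.3990 = 2.40×10⁻³ m
α₁L₁ − α₂L₂ = 12.6×10⁻⁶×2.3990 − 34×10⁻⁷×2.4014 = 2.206264×10⁻⁵ m/K
ΔT = 2.40×10⁻³ / 2.206264×10⁻⁵ = 108.781 K
T = 10.5 + 108.781 = 119.281 °C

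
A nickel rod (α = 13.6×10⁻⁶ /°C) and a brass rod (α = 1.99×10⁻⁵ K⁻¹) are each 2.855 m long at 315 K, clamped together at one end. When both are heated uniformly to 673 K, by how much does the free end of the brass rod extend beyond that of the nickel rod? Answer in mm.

ΔT = 358 K
nickel: ΔL = 13.6×10⁻⁶ × 2.855 m × 358 = 1.3900×10⁻² m = 13.900 mm
brass: ΔL = 1.99×10⁻⁵ × 2.855 m × 358 = 2.0340×10⁻² m = 20.340 mm
difference = 20.340 − 13.900 = 6.44 mm

6.44 mm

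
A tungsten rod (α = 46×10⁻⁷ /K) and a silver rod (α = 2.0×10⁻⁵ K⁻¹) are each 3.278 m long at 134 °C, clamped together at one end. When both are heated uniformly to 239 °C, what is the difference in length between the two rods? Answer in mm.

ΔT = 105 K
tungsten: ΔL = 46×10⁻⁷ × 3.278 m × 105 = 1.5833×10⁻³ m = 1.5833 mm
silver: ΔL = 2.0×10⁻⁵ × 3.278 m × 105 = 6.8838×10⁻³ m = 6.8838 mm
difference = 6.8838 − 1.5833 = 5.3005 mm

5.30 mm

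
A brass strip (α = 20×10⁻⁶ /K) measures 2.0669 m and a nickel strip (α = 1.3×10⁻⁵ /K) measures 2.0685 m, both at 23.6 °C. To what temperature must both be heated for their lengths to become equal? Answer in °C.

Equal length when α₁L₁ΔT − α₂L₂ΔT = L₂ − L₁ = 1.60×10⁻³ m
α₁L₁ = 4.1338×10⁻⁵, α₂L₂ = 2.68905×10⁻⁵ → Δ(αL) = 1.44475×10⁻⁵ m/K
ΔT = 1.60×10⁻³ / 1.44475×10⁻⁵ = 110.746 K, so T = 23.6 + 110.746 = 134.346 °C

T = 134.3 °C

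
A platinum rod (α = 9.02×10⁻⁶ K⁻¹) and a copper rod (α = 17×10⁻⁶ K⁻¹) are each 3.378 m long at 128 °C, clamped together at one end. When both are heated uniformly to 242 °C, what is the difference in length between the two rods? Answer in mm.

ΔT = 114 K
platinum: ΔL = 9.02×10⁻⁶ × 3.378 m × 114 = 3.4735×10⁻³ m = 3.4735 mm
copper: ΔL = 17×10⁻⁶ × 3.378 m × 114 = 6.5466×10⁻³ m = 6.5466 mm
difference = 6.5466 − 3.4735 = 3.0731 mm

3.07 mm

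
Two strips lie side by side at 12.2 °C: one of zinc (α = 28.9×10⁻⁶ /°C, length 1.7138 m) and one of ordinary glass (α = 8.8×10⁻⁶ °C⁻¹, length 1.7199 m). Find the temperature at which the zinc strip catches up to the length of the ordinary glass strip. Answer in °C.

Equal length when α₁L₁ΔT − α₂L₂ΔT = L₂ − L₁ = 6.10×10⁻³ m
α₁L₁ = 4.952882×10⁻⁵, α₂L₂ = 1.513512×10⁻⁵ → Δ(αL) = 3.43937×10⁻⁵ m/K
ΔT = 6.10×10⁻³ / 3.43937×10⁻⁵ = 177.358 K, so T = 12.2 + 177.358 = 189.558 °C

T = 189.6 °C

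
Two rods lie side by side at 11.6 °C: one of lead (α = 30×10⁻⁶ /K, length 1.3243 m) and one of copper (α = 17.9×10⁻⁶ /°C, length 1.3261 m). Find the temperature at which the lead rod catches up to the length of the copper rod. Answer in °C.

T = 124.2 °C

L₁(1 + α₁ΔT) = L₂(1 + α₂ΔT) ⇒ ΔT = (L₂ − L₁)/(α₁L₁ − α₂L₂)
L₂ − L₁ = 1.3261 − 1.3243 = 1.80×10⁻³ m
α₁L₁ − α₂L₂ = 30×10⁻⁶×1.3243 − 17.9×10⁻⁶×1.3261 = 1.599181×10⁻⁵ m/K
ΔT = 1.80×10⁻³ / 1.599181×10⁻⁵ = 112.558 K
T = 11.6 + 112.558 = 124.158 °C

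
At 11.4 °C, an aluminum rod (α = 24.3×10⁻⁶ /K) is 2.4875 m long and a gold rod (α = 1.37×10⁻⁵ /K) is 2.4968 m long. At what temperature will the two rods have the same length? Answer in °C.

Equal length when α₁L₁ΔT − α₂L₂ΔT = L₂ − L₁ = 9.30×10⁻³ m
α₁L₁ = 6.044625×10⁻⁵, α₂L₂ = 3.420616×10⁻⁵ → Δ(αL) = 2.624009×10⁻⁵ m/K
ΔT = 9.30×10⁻³ / 2.624009×10⁻⁵ = 354.420 K, so T = 11.4 + 354.420 = 365.820 °C

T = 365.8 °C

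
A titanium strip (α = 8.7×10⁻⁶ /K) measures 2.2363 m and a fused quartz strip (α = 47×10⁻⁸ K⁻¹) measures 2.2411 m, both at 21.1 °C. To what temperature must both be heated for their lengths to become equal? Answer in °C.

L₁(1 + α₁ΔT) = L₂(1 + α₂ΔT) ⇒ ΔT = (L₂ − L₁)/(α₁L₁ − α₂L₂)
L₂ − L₁ = 2.2411 − 2.2363 = 4.80×10⁻³ m
α₁L₁ − α₂L₂ = 8.7×10⁻⁶×2.2363 − 47×10⁻⁸×2.2411 = 1.8402493×10⁻⁵ m/K
ΔT = 4.80×10⁻³ / 1.8402493×10⁻⁵ = 260.834 K
T = 21.1 + 260.834 = 281.934 °C

T = 281.9 °C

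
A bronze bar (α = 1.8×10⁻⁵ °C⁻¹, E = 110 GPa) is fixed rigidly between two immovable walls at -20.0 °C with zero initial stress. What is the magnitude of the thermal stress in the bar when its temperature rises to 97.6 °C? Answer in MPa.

σ = 233 MPa

Fully constrained: the free strain ε = αΔT is blocked, so σ = Eε = EαΔT.
|ΔT| = 117.6 K
σ = 110×10⁹ × 1.8×10⁻⁵ × 117.6 = 2.33×10⁸ Pa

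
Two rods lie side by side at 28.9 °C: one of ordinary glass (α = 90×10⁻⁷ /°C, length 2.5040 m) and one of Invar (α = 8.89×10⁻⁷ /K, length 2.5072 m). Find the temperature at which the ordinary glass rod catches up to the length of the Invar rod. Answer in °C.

L₁(1 + α₁ΔT) = L₂(1 + α₂ΔT) ⇒ ΔT = (L₂ − L₁)/(α₁L₁ − α₂L₂)
L₂ − L₁ = 2.5072 − 2.5040 = 3.20×10⁻³ m
α₁L₁ − α₂L₂ = 90×10⁻⁷×2.5040 − 8.89×10⁻⁷×2.5072 = 2.03070992×10⁻⁵ m/K
ΔT = 3.20×10⁻³ / 2.03070992×10⁻⁵ = 157.580 K
T = 28.9 + 157.580 = 186.480 °C

T = 186.5 °C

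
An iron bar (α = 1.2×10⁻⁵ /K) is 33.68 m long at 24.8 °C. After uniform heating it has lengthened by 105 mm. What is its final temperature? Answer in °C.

T = 285 °C

ΔL = αL₀ΔT ⇒ ΔT = ΔL / (αL₀)
ΔT = 105×10⁻³ m / (1.2×10⁻⁵ × 33.68 m) = 259.80 K
T = 24.8 + 259.80 = 284.60 °C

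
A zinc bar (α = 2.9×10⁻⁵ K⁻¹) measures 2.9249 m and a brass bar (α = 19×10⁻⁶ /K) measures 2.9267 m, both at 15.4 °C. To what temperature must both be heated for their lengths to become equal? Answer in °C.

L₁(1 + α₁ΔT) = L₂(1 + α₂ΔT) ⇒ ΔT = (L₂ − L₁)/(α₁L₁ − α₂L₂)
L₂ − L₁ = 2.9267 − 2.9249 = 1.80×10⁻³ m
α₁L₁ − α₂L₂ = 2.9×10⁻⁵×2.9249 − 19×10⁻⁶×2.9267 = 2.92148×10⁻⁵ m/K
ΔT = 1.80×10⁻³ / 2.92148×10⁻⁵ = 61.6126 K
T = 15.4 + 61.6126 = 77.0126 °C

T = 77.01 °C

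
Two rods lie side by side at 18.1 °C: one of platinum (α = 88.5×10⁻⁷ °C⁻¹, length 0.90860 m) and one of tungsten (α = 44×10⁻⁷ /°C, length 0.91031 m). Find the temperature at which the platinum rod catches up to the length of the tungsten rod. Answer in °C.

T = 441.8 °C

Equal length when α₁L₁ΔT − α₂L₂ΔT = L₂ − L₁ = 1.71×10⁻³ m
α₁L₁ = 8.04111×10⁻⁶, α₂L₂ = 4.005364×10⁻⁶ → Δ(αL) = 4.035746×10⁻⁶ m/K
ΔT = 1.71×10⁻³ / 4.035746×10⁻⁶ = 423.713 K, so T = 18.1 + 423.713 = 441.813 °C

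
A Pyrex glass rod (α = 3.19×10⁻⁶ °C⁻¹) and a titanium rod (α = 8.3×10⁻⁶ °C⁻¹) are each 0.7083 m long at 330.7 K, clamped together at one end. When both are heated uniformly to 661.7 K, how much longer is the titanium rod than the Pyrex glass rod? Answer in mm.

1.20 mm

ΔT = 331.0 K
Pyrex glass: ΔL = 3.19×10⁻⁶ × 0.7083 m × 331.0 = 7.4789×10⁻⁴ m = 0.74789 mm
titanium: ΔL = 8.3×10⁻⁶ × 0.7083 m × 331.0 = 1.9459×10⁻³ m = 1.9459 mm
difference = 1.9459 − 0.74789 = 1.19801 mm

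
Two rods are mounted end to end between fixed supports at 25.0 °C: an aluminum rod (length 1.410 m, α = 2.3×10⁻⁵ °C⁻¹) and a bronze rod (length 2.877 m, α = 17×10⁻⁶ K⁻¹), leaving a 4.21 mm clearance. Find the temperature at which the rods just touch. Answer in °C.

T = 76.8 °C

α₁L₁ = 3.243×10⁻⁵ m/K, α₂L₂ = 4.8909×10⁻⁵ m/K → total 8.1339×10⁻⁵ m/K
ΔT = g/(α₁L₁+α₂L₂) = 4.21×10⁻³ / 8.1339×10⁻⁵ = 51.759 K
T = 25.0 + 51.759 = 76.759 °C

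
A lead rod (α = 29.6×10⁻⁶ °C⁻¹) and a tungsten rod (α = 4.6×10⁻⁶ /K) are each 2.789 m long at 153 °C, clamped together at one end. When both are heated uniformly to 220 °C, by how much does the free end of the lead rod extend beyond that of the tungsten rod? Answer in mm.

ΔT = 67 K
lead: ΔL = 29.6×10⁻⁶ × 2.789 m × 67 = 5.5311×10⁻³ m = 5.5311 mm
tungsten: ΔL = 4.6×10⁻⁶ × 2.789 m × 67 = 8.5957×10⁻⁴ m = 0.85957 mm
difference = 5.5311 − 0.85957 = 4.67153 mm

4.67 mm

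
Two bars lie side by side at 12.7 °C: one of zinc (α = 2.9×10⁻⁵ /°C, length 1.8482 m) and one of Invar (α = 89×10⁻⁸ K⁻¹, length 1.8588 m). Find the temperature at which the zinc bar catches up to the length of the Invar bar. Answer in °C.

T = 216.8 °C

L₁(1 + α₁ΔT) = L₂(1 + α₂ΔT) ⇒ ΔT = (L₂ − L₁)/(α₁L₁ − α₂L₂)
L₂ − L₁ = 1.8588 − 1.8482 = 1.06×10⁻² m
α₁L₁ − α₂L₂ = 2.9×10⁻⁵×1.8482 − 89×10⁻⁸×1.8588 = 5.1943468×10⁻⁵ m/K
ΔT = 1.06×10⁻² / 5.1943468×10⁻⁵ = 204.068 K
T = 12.7 + 204.068 = 216.768 °C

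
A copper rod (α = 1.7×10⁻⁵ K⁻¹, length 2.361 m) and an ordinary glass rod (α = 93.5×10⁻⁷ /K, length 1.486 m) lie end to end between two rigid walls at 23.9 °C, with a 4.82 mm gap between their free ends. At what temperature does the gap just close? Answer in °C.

T = 113 °C

α₁L₁ = 4.0137×10⁻⁵ m/K, α₂L₂ = 1.38941×10⁻⁵ m/K → total 5.40311×10⁻⁵ m/K
ΔT = g/(α₁L₁+α₂L₂) = 4.82×10⁻³ / 5.40311×10⁻⁵ = 89.21 K
T = 23.9 + 89.21 = 113.11 °C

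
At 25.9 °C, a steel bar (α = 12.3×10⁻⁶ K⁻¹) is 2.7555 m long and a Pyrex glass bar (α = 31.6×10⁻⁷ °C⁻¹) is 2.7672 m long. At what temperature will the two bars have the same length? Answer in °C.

Equal length when α₁L₁ΔT − α₂L₂ΔT = L₂ − L₁ = 1.17×10⁻² m
α₁L₁ = 3.389265×10⁻⁵, α₂L₂ = 8.744352×10⁻⁶ → Δ(αL) = 2.5148298×10⁻⁵ m/K
ΔT = 1.17×10⁻² / 2.5148298×10⁻⁵ = 465.240 K, so T = 25.9 + 465.240 = 491.140 °C

T = 491.1 °C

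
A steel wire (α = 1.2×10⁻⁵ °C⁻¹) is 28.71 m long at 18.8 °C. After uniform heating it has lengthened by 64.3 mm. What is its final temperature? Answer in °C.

ΔL = αL₀ΔT ⇒ ΔT = ΔL / (αL₀)
ΔT = 64.3×10⁻³ m / (1.2×10⁻⁵ × 28.71 m) = 186.64 K
T = 18.8 + 186.64 = 205.44 °C

T = 205 °C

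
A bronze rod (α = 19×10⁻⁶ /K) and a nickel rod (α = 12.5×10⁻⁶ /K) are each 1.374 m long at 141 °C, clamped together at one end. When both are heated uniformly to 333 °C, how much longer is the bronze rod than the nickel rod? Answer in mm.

1.71 mm

ΔT = 192 K
bronze: ΔL = 19×10⁻⁶ × 1.374 m × 192 = 5.0124×10⁻³ m = 5.0124 mm
nickel: ΔL = 12.5×10⁻⁶ × 1.374 m × 192 = 3.2976×10⁻³ m = 3.2976 mm
difference = 5.0124 − 3.2976 = 1.7148 mm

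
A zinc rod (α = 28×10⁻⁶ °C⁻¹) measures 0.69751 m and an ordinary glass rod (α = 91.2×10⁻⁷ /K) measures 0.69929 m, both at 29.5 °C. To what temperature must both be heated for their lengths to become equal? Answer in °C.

T = 164.8 °C

Equal length when α₁L₁ΔT − α₂L₂ΔT = L₂ − L₁ = 1.78×10⁻³ m
α₁L₁ = 1.953028×10⁻⁵, α₂L₂ = 6.3775248×10⁻⁶ → Δ(αL) = 1.31527552×10⁻⁵ m/K
ΔT = 1.78×10⁻³ / 1.31527552×10⁻⁵ = 135.333 K, so T = 29.5 + 135.333 = 164.833 °C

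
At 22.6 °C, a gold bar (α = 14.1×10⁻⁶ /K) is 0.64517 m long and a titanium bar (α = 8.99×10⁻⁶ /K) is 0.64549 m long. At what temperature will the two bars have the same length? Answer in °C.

T = 119.7 °C

L₁(1 + α₁ΔT) = L₂(1 + α₂ΔT) ⇒ ΔT = (L₂ − L₁)/(α₁L₁ − α₂L₂)
L₂ − L₁ = 0.64549 − 0.64517 = 3.20×10⁻⁴ m
α₁L₁ − α₂L₂ = 14.1×10⁻⁶×0.64517 − 8.99×10⁻⁶×0.64549 = 3.2939419×10⁻⁶ m/K
ΔT = 3.20×10⁻⁴ / 3.2939419×10⁻⁶ = 97.148 K
T = 22.6 + 97.148 = 119.748 °C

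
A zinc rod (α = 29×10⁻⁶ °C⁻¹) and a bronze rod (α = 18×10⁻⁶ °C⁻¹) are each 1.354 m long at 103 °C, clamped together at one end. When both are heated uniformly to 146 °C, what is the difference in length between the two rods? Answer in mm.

ΔT = 43 K
zinc: ΔL = 29×10⁻⁶ × 1.354 m × 43 = 1.6884×10⁻³ m = 1.6884 mm
bronze: ΔL = 18×10⁻⁶ × 1.354 m × 43 = 1.0480×10⁻³ m = 1.0480 mm
difference = 1.6884 − 1.0480 = 0.6404 mm

0.640 mm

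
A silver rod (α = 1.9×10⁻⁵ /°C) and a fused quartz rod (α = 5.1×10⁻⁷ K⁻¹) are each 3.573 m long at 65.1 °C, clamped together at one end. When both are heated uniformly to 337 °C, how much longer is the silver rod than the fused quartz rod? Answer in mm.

ΔT = 271.9 K
silver: ΔL = 1.9×10⁻⁵ × 3.573 m × 271.9 = 1.8458×10⁻² m = 18.458 mm
fused quartz: ΔL = 5.1×10⁻⁷ × 3.573 m × 271.9 = 4.9546×10⁻⁴ m = 0.49546 mm
difference = 18.458 − 0.49546 = 17.96254 mm

18.0 mm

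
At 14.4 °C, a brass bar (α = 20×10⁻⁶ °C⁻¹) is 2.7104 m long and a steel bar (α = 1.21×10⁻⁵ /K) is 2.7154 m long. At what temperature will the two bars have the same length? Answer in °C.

Equal length when α₁L₁ΔT − α₂L₂ΔT = L₂ − L₁ = 5.00×10⁻³ m
α₁L₁ = 5.4208×10⁻⁵, α₂L₂ = 3.285634×10⁻⁵ → Δ(αL) = 2.135166×10⁻⁵ m/K
ΔT = 5.00×10⁻³ / 2.135166×10⁻⁵ = 234.174 K, so T = 14.4 + 234.174 = 248.574 °C

T = 248.6 °C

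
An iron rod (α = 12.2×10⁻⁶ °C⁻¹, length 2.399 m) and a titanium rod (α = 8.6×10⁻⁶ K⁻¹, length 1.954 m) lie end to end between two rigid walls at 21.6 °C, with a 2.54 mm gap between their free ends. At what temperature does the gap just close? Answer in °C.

Gap closes when ΔL₁ + ΔL₂ = 2.54 mm = 2.54×10⁻³ m
(α₁L₁ + α₂L₂)ΔT = g
α₁L₁ + α₂L₂ = 12.2×10⁻⁶×2.399 + 8.6×10⁻⁶×1.954 = 4.60722×10⁻⁵ m/K
ΔT = 2.54×10⁻³ / 4.60722×10⁻⁵ = 55.131 K
T = 21.6 + 55.131 = 76.731 °C

T = 76.7 °C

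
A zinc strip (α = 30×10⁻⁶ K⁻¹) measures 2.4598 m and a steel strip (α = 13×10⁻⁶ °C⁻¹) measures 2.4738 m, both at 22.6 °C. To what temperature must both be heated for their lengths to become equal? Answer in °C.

Equal length when α₁L₁ΔT − α₂L₂ΔT = L₂ − L₁ = 1.40×10⁻² m
α₁L₁ = 7.3794×10⁻⁵, α₂L₂ = 3.21594×10⁻⁵ → Δ(αL) = 4.16346×10⁻⁵ m/K
ΔT = 1.40×10⁻² / 4.16346×10⁻⁵ = 336.259 K, so T = 22.6 + 336.259 = 358.859 °C

T = 358.9 °C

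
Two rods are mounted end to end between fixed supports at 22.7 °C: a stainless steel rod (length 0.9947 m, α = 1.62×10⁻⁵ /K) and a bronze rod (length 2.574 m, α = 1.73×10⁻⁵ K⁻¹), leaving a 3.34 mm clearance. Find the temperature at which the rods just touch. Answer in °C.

T = 77.8 °C

Gap closes when ΔL₁ + ΔL₂ = 3.34 mm = 3.34×10⁻³ m
(α₁L₁ + α₂L₂)ΔT = g
α₁L₁ + α₂L₂ = 1.62×10⁻⁵×0.9947 + 1.73×10⁻⁵×2.574 = 6.064434×10⁻⁵ m/K
ΔT = 3.34×10⁻³ / 6.064434×10⁻⁵ = 55.075 K
T = 22.7 + 55.075 = 77.775 °C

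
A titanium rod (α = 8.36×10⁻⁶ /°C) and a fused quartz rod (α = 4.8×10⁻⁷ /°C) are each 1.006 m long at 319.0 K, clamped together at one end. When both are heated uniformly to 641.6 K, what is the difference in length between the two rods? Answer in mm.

2.56 mm

ΔT = 322.6 K
titanium: ΔL = 8.36×10⁻⁶ × 1.006 m × 322.6 = 2.7131×10⁻³ m = 2.7131 mm
fused quartz: ΔL = 4.8×10⁻⁷ × 1.006 m × 322.6 = 1.5578×10⁻⁴ m = 0.15578 mm
difference = 2.7131 − 0.15578 = 2.55732 mm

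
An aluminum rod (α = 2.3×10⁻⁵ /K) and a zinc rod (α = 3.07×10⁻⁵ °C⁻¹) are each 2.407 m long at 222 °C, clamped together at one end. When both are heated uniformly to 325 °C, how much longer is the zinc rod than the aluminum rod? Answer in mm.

1.91 mm

ΔT = 103 K
aluminum: ΔL = 2.3×10⁻⁵ × 2.407 m × 103 = 5.7022×10⁻³ m = 5.7022 mm
zinc: ΔL = 3.07×10⁻⁵ × 2.407 m × 103 = 7.6112×10⁻³ m = 7.6112 mm
difference = 7.6112 − 5.7022 = 1.9090 mm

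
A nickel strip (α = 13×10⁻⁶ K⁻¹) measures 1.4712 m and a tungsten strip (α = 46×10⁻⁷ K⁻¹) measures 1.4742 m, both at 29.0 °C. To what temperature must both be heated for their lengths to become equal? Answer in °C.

T = 272.0 °C

Equal length when α₁L₁ΔT − α₂L₂ΔT = L₂ − L₁ = 3.00×10⁻³ m
α₁L₁ = 1.91256×10⁻⁵, α₂L₂ = 6.78132×10⁻⁶ → Δ(αL) = 1.234428×10⁻⁵ m/K
ΔT = 3.00×10⁻³ / 1.234428×10⁻⁵ = 243.028 K, so T = 29.0 + 243.028 = 272.028 °C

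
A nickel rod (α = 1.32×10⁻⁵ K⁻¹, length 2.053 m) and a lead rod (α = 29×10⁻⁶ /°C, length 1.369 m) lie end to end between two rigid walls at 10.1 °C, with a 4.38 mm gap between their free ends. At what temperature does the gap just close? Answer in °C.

T = 75.7 °C

α₁L₁ = 2.70996×10⁻⁵ m/K, α₂L₂ = 3.9701×10⁻⁵ m/K → total 6.68006×10⁻⁵ m/K
ΔT = g/(α₁L₁+α₂L₂) = 4.38×10⁻³ / 6.68006×10⁻⁵ = 65.568 K
T = 10.1 + 65.568 = 75.668 °C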